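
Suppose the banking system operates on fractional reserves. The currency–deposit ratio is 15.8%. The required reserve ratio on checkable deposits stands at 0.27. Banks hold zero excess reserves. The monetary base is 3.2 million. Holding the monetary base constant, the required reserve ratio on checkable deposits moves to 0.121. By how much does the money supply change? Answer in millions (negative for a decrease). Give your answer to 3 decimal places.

4.624 million

Initially m₁ = (1 + 0.158) / (0.27 + 0.158) ≈ 2.70561, so M₁ = 2.70561 × 3.2 ≈ 8.658 million.
After the change m₂ = (1 + 0.158) / (0.121 + 0.158) ≈ 4.15054, so M₂ = 4.15054 × 3.2 ≈ 13.2817 million.
ΔM = M₂ − M₁ = 13.2817 − 8.658 = 4.6237 million.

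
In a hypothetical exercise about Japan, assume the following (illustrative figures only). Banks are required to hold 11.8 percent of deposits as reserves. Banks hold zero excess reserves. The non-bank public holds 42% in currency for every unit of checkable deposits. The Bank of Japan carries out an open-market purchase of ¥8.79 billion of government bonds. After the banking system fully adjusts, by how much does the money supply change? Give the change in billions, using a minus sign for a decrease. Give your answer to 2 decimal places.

The money multiplier is m = (1 + c) / (rr + c) = (1 + 0.42) / (0.118 + 0.42) ≈ 2.6394.
The purchase adds 8.79 billion of base, so ΔM = m × ΔMB = 2.6394 × (+8.79) ≈ 23.2003 billion.

¥23.20 billion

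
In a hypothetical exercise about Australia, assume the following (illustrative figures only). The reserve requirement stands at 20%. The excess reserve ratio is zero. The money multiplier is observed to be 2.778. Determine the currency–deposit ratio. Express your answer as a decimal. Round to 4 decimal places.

Using m = 2.778. From m = (1 + c)/(c + rr + e), rearranging gives 1 + c = m·(c + rr + e), so c·(1 − m) = m·(rr + e) − 1.
Hence c = [m·(rr + e) − 1]/(1 − m) = [2.778 × (0.2 + 0) − 1] / (1 − 2.778) ≈ 0.249944.

0.2499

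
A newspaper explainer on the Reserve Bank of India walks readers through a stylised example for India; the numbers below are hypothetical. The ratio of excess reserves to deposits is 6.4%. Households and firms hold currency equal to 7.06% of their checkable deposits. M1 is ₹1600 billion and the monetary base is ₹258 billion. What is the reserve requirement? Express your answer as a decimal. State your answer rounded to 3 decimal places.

0.038

Using m = M/MB = 1600/258 ≈ 6.201550. Since m = (1 + c)/(c + rr + e), the denominator satisfies c + rr + e = (1 + c)/m = (1 + 0.0706) / 6.201550 ≈ 0.172634.
With c = 0.0706 and e = 0.064, the reserve requirement is 0.172634 − 0.0706 − 0.064 = 0.038034.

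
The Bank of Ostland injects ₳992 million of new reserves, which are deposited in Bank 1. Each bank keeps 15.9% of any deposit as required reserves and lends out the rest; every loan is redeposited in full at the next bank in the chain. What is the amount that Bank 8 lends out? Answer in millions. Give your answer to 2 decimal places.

Each bank lends a fraction (1 − rr) = 0.8410 of the deposit it receives, so Bank 8 receives 992·0.8410^7 and lends 992·0.8410^8 ≈ 248.2445 million.

₳248.24 million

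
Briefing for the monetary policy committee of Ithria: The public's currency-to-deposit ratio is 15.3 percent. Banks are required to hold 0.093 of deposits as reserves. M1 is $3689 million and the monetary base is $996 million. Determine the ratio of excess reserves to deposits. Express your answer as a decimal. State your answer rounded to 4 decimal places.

0.0653

Using m = M/MB = 3689/996 ≈ 3.703815. Since m = (1 + c)/(c + rr + e), the denominator satisfies c + rr + e = (1 + c)/m = (1 + 0.153) / 3.703815 ≈ 0.311301.
With c = 0.153 and rr = 0.093, the ratio of excess reserves to deposits is 0.311301 − 0.153 − 0.093 = 0.065301.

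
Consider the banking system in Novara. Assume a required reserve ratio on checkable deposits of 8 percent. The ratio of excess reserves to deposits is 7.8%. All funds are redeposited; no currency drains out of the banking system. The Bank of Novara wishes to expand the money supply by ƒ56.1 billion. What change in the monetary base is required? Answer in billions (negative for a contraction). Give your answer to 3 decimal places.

ƒ8.864 billion

The money multiplier is m = 1 / (rr + e) = 1 / (0.08 + 0.078) ≈ 6.329114.
ΔMB = ΔM / m = (+56.1) / 6.329114 ≈ 8.8638 billion.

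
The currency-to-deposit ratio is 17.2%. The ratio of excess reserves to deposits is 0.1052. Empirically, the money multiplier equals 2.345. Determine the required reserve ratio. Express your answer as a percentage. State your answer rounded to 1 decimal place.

22.3%

Using m = 2.345. Since m = (1 + c)/(c + rr + e), the denominator satisfies c + rr + e = (1 + c)/m = (1 + 0.172) / 2.345 ≈ 0.499787.
With c = 0.172 and e = 0.1052, the required reserve ratio is 0.499787 − 0.172 − 0.1052 = 0.222587.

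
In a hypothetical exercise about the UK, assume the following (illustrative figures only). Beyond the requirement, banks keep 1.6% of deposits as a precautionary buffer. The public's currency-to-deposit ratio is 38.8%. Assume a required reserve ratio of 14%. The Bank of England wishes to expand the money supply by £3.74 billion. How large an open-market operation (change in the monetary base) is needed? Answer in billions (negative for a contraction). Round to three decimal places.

£1.466 billion

The money multiplier is m = (1 + c) / (rr + e + c) = (1 + 0.388) / (0.14 + 0.016 + 0.388) ≈ 2.55147.
ΔMB = ΔM / m = (+3.74) / 2.55147 ≈ 1.4658 billion.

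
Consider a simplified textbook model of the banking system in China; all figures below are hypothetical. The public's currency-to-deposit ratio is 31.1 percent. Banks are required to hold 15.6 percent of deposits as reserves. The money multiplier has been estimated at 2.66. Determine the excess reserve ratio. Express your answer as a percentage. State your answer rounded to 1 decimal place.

2.6%

Using m = 2.66. Since m = (1 + c)/(c + rr + e), the denominator satisfies c + rr + e = (1 + c)/m = (1 + 0.311) / 2.66 ≈ 0.492857.
With c = 0.311 and rr = 0.156, the excess reserve ratio is 0.492857 − 0.311 − 0.156 = 0.025857.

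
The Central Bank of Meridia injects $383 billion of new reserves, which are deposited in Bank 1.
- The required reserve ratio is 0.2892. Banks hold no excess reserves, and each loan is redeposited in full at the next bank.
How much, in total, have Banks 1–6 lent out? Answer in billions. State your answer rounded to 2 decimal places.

Bank i lends (1 − rr)^i of the original deposit: Bank 1 lends 383·0.7108 = 272.2364, Bank 2 lends 383·0.7108² ≈ 193.5056, and so on.
Summing a geometric series: total = 383·[0.7108·(1 − 0.7108^6) / (1 − 0.7108)] ≈ 819.9392 billion.

$819.94 billion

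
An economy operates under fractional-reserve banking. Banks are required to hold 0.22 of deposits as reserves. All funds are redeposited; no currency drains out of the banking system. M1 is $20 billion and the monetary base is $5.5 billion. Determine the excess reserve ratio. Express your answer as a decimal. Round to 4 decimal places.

Using m = M/MB = 20/5.5 ≈ 3.636364. Since m = (1 + c)/(c + rr + e), the denominator satisfies c + rr + e = (1 + c)/m = (1 + 0) / 3.636364 ≈ 0.275000.
With c = 0 and rr = 0.22, the excess reserve ratio is 0.275000 − 0 − 0.22 = 0.055.

0.0550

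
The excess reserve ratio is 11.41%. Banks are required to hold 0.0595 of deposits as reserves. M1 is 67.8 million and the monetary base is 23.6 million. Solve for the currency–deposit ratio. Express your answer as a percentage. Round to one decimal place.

Using m = M/MB = 67.8/23.6 ≈ 2.872881. From m = (1 + c)/(c + rr + e), rearranging gives 1 + c = m·(c + rr + e), so c·(1 − m) = m·(rr + e) − 1.
Hence c = [m·(rr + e) − 1]/(1 − m) = [2.872881 × (0.0595 + 0.1141) − 1] / (1 − 2.872881) ≈ 0.267645.

26.8%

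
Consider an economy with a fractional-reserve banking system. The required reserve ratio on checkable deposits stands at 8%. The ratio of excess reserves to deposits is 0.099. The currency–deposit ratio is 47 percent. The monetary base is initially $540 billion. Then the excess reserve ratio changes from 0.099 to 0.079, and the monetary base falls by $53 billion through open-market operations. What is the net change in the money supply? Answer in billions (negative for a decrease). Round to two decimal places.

Before: m₁ = (1 + 0.47) / (0.08 + 0.099 + 0.47) ≈ 2.265023, MB₁ = 540, so M₁ = 2.265023 × 540 ≈ 1223.1124 billion.
After: m₂ = (1 + 0.47) / (0.08 + 0.079 + 0.47) ≈ 2.337043, MB₂ = 540 − 53 = 487, so M₂ = 2.337043 × 487 ≈ 1138.1399 billion.
ΔM = M₂ − M₁ = 1138.1399 − 1223.1124 = -84.9725 billion.

-84.97 billion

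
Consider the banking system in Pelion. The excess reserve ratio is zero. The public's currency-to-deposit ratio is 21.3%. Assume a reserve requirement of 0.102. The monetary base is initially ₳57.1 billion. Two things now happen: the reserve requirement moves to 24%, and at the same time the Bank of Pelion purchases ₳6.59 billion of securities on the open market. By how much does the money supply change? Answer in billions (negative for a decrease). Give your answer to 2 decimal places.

-49.34 billion

Before: m₁ = (1 + 0.213) / (0.102 + 0.213) ≈ 3.85079, MB₁ = 57.1, so M₁ = 3.85079 × 57.1 ≈ 219.8801 billion.
After: m₂ = (1 + 0.213) / (0.24 + 0.213) ≈ 2.67770, MB₂ = 57.1 + 6.59 = 63.69, so M₂ = 2.67770 × 63.69 ≈ 170.5427 billion.
ΔM = M₂ − M₁ = 170.5427 − 219.8801 = -49.3374 billion.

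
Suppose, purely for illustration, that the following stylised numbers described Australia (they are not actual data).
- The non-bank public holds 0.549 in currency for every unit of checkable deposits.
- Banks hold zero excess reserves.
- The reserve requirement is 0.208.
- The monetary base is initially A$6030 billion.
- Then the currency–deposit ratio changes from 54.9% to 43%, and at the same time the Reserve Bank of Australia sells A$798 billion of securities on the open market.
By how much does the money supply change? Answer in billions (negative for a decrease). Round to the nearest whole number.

Before: m₁ = (1 + 0.549) / (0.208 + 0.549) ≈ 2.04624, MB₁ = 6030, so M₁ = 2.04624 × 6030 = 12338.8272 billion.
After: m₂ = (1 + 0.43) / (0.208 + 0.43) ≈ 2.24138, MB₂ = 6030 − 798 = 5232, so M₂ = 2.24138 × 5232 ≈ 11726.9002 billion.
ΔM = M₂ − M₁ = 11726.9002 − 12338.8272 = -611.927 billion.

-612 billion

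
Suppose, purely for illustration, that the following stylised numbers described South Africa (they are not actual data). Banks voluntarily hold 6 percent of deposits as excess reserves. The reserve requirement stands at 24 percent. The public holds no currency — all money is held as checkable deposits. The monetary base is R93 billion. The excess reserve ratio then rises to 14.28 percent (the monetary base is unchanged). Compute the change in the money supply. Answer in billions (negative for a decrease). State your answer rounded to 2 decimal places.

Initially m₁ = 1 / (0.24 + 0.06) ≈ 3.33333, so M₁ = 3.33333 × 93 ≈ 309.9997 billion.
After the change m₂ = 1 / (0.24 + 0.1428) ≈ 2.61233, so M₂ = 2.61233 × 93 ≈ 242.9467 billion.
ΔM = M₂ − M₁ = 242.9467 − 309.9997 = -67.053 billion.

-67.05 billion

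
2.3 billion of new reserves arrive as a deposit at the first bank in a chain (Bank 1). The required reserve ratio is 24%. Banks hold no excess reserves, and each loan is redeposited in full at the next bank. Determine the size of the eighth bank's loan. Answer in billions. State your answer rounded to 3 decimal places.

Each bank lends a fraction (1 − rr) = 0.7600 of the deposit it receives, so Bank 8 receives 2.3·0.7600^7 and lends 2.3·0.7600^8 ≈ 0.2560 billion.

0.256 billion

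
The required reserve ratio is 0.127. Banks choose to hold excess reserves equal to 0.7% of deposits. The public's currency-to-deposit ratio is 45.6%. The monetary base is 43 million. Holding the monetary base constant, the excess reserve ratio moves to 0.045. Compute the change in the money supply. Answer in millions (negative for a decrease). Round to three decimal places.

Initially m₁ = (1 + 0.456) / (0.127 + 0.007 + 0.456) ≈ 2.467797, so M₁ = 2.467797 × 43 ≈ 106.1153 million.
After the change m₂ = (1 + 0.456) / (0.127 + 0.045 + 0.456) ≈ 2.318471, so M₂ = 2.318471 × 43 ≈ 99.6943 million.
ΔM = M₂ − M₁ = 99.6943 − 106.1153 = -6.421 million.

-6.421 million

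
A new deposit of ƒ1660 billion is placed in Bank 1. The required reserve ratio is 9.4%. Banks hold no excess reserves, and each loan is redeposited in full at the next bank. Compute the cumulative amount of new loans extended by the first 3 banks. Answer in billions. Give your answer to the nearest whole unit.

ƒ4101 billion

Bank i lends (1 − rr)^i of the original deposit: Bank 1 lends 1660·0.9060 = 1503.9600, Bank 2 lends 1660·0.9060² ≈ 1362.5878, and so on.
Summing a geometric series: total = 1660·[0.9060·(1 − 0.9060^3) / (1 − 0.9060)] ≈ 4101.0523 billion.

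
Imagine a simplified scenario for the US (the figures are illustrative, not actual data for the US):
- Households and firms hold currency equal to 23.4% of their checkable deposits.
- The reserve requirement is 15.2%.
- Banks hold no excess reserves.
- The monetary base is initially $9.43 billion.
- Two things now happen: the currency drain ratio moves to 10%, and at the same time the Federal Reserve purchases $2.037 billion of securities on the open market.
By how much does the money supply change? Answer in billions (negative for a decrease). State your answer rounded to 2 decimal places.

$19.91 billion

Before: m₁ = (1 + 0.234) / (0.152 + 0.234) ≈ 3.19689, MB₁ = 9.43, so M₁ = 3.19689 × 9.43 ≈ 30.1467 billion.
After: m₂ = (1 + 0.1) / (0.152 + 0.1) ≈ 4.36508, MB₂ = 9.43 + 2.037 = 11.467, so M₂ = 4.36508 × 11.467 ≈ 50.0544 billion.
ΔM = M₂ − M₁ = 50.0544 − 30.1467 = 19.9077 billion.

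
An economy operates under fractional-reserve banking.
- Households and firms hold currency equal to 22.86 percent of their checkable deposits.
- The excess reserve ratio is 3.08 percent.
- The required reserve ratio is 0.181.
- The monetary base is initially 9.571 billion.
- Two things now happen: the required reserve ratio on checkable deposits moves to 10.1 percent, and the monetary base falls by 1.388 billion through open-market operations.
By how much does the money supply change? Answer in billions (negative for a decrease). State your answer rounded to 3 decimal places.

Before: m₁ = (1 + 0.2286) / (0.181 + 0.0308 + 0.2286) ≈ 2.78974, MB₁ = 9.571, so M₁ = 2.78974 × 9.571 ≈ 26.7006 billion.
After: m₂ = (1 + 0.2286) / (0.101 + 0.0308 + 0.2286) ≈ 3.40899, MB₂ = 9.571 − 1.388 = 8.183, so M₂ = 3.40899 × 8.183 ≈ 27.8958 billion.
ΔM = M₂ − M₁ = 27.8958 − 26.7006 = 1.1952 billion.

1.195 billion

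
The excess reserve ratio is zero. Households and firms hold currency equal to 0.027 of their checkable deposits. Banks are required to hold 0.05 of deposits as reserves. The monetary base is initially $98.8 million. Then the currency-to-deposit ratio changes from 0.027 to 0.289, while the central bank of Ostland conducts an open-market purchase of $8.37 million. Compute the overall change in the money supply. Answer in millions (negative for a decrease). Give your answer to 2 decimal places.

-910.26 million

Before: m₁ = (1 + 0.027) / (0.05 + 0.027) ≈ 13.337662, MB₁ = 98.8, so M₁ = 13.337662 × 98.8 ≈ 1317.761 million.
After: m₂ = (1 + 0.289) / (0.05 + 0.289) ≈ 3.802360, MB₂ = 98.8 + 8.37 = 107.17, so M₂ = 3.802360 × 107.17 ≈ 407.4989 million.
ΔM = M₂ − M₁ = 407.4989 − 1317.761 = -910.2621 million.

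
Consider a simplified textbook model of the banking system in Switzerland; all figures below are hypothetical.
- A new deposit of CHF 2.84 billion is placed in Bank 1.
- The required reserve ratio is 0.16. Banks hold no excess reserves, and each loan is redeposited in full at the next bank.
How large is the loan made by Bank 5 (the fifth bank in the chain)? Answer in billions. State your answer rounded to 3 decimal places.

Each bank lends a fraction (1 − rr) = 0.8400 of the deposit it receives, so Bank 5 receives 2.84·0.8400^4 and lends 2.84·0.8400^5 ≈ 1.1877 billion.

CHF 1.188 billion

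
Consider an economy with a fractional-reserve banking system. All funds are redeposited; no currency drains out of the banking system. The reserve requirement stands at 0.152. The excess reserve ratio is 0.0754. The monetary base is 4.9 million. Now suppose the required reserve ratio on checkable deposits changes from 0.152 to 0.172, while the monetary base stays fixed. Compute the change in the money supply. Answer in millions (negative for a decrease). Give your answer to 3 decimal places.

Initially m₁ = 1 / (0.152 + 0.0754) ≈ 4.39754, so M₁ = 4.39754 × 4.9 ≈ 21.5479 million.
After the change m₂ = 1 / (0.172 + 0.0754) ≈ 4.04204, so M₂ = 4.04204 × 4.9 ≈ 19.806 million.
ΔM = M₂ − M₁ = 19.806 − 21.5479 = -1.7419 million.

-1.742 million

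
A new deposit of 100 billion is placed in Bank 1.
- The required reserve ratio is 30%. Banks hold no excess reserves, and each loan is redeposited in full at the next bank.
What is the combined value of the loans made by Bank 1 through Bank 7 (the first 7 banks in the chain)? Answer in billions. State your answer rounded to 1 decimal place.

214.1 billion

Bank i lends (1 − rr)^i of the original deposit: Bank 1 lends 100·0.7000 = 70.0000, Bank 2 lends 100·0.7000² = 49.0000, and so on.
Summing a geometric series: total = 100·[0.7000·(1 − 0.7000^7) / (1 − 0.7000)] ≈ 214.1173 billion.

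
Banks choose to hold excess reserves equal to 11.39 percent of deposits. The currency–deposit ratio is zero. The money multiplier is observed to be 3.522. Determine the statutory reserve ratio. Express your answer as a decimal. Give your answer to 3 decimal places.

0.170

Using m = 3.522. Since m = (1 + c)/(c + rr + e), the denominator satisfies c + rr + e = (1 + c)/m = (1 + 0) / 3.522 ≈ 0.283930.
With c = 0 and e = 0.1139, the statutory reserve ratio is 0.283930 − 0 − 0.1139 = 0.17003.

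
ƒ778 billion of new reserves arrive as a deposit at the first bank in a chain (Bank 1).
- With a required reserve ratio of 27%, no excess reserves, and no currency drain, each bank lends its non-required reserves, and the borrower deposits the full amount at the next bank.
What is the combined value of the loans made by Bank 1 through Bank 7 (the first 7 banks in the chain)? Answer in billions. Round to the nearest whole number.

ƒ1871 billion

Bank i lends (1 − rr)^i of the original deposit: Bank 1 lends 778·0.7300 = 567.9400, Bank 2 lends 778·0.7300² = 414.5962, and so on.
Summing a geometric series: total = 778·[0.7300·(1 − 0.7300^7) / (1 − 0.7300)] ≈ 1871.1015 billion.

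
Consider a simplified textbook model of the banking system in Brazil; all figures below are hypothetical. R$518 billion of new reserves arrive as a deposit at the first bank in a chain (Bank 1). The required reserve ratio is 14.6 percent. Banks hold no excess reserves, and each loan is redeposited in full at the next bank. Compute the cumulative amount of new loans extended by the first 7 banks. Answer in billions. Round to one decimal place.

Bank i lends (1 − rr)^i of the original deposit: Bank 1 lends 518·0.8540 = 442.3720, Bank 2 lends 518·0.8540² ≈ 377.7857, and so on.
Summing a geometric series: total = 518·[0.8540·(1 − 0.8540^7) / (1 − 0.8540)] ≈ 2026.1621 billion.

R$2026.2 billion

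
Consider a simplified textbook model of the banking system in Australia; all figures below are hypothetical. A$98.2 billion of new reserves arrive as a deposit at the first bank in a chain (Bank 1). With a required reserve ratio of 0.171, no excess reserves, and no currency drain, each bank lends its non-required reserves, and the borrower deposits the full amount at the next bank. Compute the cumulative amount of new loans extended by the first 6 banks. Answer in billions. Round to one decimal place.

Bank i lends (1 − rr)^i of the original deposit: Bank 1 lends 98.2·0.8290 = 81.4078, Bank 2 lends 98.2·0.8290² ≈ 67.4871, and so on.
Summing a geometric series: total = 98.2·[0.8290·(1 − 0.8290^6) / (1 − 0.8290)] ≈ 321.5446 billion.

A$321.5 billion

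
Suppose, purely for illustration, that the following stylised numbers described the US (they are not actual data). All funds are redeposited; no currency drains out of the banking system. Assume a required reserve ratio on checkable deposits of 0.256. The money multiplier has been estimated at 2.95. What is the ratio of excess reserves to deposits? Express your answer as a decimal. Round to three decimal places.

0.083

Using m = 2.95. Since m = (1 + c)/(c + rr + e), the denominator satisfies c + rr + e = (1 + c)/m = (1 + 0) / 2.95 ≈ 0.338983.
With c = 0 and rr = 0.256, the ratio of excess reserves to deposits is 0.338983 − 0 − 0.256 = 0.082983.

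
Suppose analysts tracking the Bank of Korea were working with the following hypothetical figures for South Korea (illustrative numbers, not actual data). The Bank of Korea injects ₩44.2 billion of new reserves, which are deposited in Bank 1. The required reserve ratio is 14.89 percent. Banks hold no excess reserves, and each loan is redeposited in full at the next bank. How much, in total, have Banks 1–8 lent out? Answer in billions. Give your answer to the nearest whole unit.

₩183 billion

Bank i lends (1 − rr)^i of the original deposit: Bank 1 lends 44.2·0.8511 ≈ 37.6186, Bank 2 lends 44.2·0.8511² ≈ 32.0172, and so on.
Summing a geometric series: total = 44.2·[0.8511·(1 − 0.8511^8) / (1 − 0.8511)] ≈ 183.0846 billion.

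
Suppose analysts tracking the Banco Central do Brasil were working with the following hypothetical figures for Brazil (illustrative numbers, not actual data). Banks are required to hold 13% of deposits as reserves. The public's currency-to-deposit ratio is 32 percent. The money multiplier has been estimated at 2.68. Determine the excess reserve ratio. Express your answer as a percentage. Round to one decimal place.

4.3%

Using m = 2.68. Since m = (1 + c)/(c + rr + e), the denominator satisfies c + rr + e = (1 + c)/m = (1 + 0.32) / 2.68 ≈ 0.492537.
With c = 0.32 and rr = 0.13, the excess reserve ratio is 0.492537 − 0.32 − 0.13 = 0.042537.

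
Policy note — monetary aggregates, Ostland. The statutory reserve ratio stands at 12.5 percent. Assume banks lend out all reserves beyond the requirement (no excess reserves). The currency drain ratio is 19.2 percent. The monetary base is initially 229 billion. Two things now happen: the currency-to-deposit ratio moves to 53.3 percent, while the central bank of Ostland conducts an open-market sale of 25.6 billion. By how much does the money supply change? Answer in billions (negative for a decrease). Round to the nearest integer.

-387 billion

Before: m₁ = (1 + 0.192) / (0.125 + 0.192) ≈ 3.7603, MB₁ = 229, so M₁ = 3.7603 × 229 = 861.1087 billion.
After: m₂ = (1 + 0.533) / (0.125 + 0.533) ≈ 2.3298, MB₂ = 229 − 25.6 = 203.4, so M₂ = 2.3298 × 203.4 ≈ 473.8813 billion.
ΔM = M₂ − M₁ = 473.8813 − 861.1087 = -387.2274 billion.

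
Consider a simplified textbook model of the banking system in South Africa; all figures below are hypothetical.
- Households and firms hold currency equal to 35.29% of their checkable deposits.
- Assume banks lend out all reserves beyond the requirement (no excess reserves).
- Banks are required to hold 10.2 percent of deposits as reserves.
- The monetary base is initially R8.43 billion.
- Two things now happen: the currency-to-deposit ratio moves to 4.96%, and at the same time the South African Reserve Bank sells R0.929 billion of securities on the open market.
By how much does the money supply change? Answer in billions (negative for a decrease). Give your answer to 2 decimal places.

Before: m₁ = (1 + 0.3529) / (0.102 + 0.3529) ≈ 2.9741, MB₁ = 8.43, so M₁ = 2.9741 × 8.43 ≈ 25.0717 billion.
After: m₂ = (1 + 0.0496) / (0.102 + 0.0496) ≈ 6.9235, MB₂ = 8.43 − 0.929 = 7.501, so M₂ = 6.9235 × 7.501 ≈ 51.9332 billion.
ΔM = M₂ − M₁ = 51.9332 − 25.0717 = 26.8615 billion.

R26.86 billion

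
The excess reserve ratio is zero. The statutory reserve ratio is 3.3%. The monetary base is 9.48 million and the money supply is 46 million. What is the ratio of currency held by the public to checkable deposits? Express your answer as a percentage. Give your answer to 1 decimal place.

Using m = M/MB = 46/9.48 ≈ 4.852321. From m = (1 + c)/(c + rr + e), rearranging gives 1 + c = m·(c + rr + e), so c·(1 − m) = m·(rr + e) − 1.
Hence c = [m·(rr + e) − 1]/(1 − m) = [4.852321 × (0.033 + 0) − 1] / (1 − 4.852321) ≈ 0.218018.

21.8%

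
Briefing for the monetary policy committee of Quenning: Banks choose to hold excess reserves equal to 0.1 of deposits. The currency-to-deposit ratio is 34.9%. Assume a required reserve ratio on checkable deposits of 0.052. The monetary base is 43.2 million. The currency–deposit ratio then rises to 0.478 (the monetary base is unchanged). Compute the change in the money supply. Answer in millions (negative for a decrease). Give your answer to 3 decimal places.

-14.972 million

Initially m₁ = (1 + 0.349) / (0.052 + 0.1 + 0.349) ≈ 2.692615, so M₁ = 2.692615 × 43.2 ≈ 116.321 million.
After the change m₂ = (1 + 0.478) / (0.052 + 0.1 + 0.478) ≈ 2.346032, so M₂ = 2.346032 × 43.2 ≈ 101.3486 million.
ΔM = M₂ − M₁ = 101.3486 − 116.321 = -14.9724 million.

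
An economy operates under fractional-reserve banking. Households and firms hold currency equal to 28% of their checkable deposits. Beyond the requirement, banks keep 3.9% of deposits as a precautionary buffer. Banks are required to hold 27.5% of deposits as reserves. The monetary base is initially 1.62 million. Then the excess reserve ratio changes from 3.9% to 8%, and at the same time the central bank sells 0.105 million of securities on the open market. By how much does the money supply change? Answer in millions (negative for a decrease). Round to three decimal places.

-0.437 million

Before: m₁ = (1 + 0.28) / (0.275 + 0.039 + 0.28) ≈ 2.15488, MB₁ = 1.62, so M₁ = 2.15488 × 1.62 ≈ 3.4909 million.
After: m₂ = (1 + 0.28) / (0.275 + 0.08 + 0.28) ≈ 2.01575, MB₂ = 1.62 − 0.105 = 1.515, so M₂ = 2.01575 × 1.515 ≈ 3.0539 million.
ΔM = M₂ − M₁ = 3.0539 − 3.4909 = -0.437 million.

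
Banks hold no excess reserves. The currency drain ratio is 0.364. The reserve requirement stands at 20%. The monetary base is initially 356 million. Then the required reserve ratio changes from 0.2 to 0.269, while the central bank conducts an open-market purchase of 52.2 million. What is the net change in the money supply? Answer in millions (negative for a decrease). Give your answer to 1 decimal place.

Before: m₁ = (1 + 0.364) / (0.2 + 0.364) ≈ 2.41844, MB₁ = 356, so M₁ = 2.41844 × 356 ≈ 860.9646 million.
After: m₂ = (1 + 0.364) / (0.269 + 0.364) ≈ 2.15482, MB₂ = 356 + 52.2 = 408.2, so M₂ = 2.15482 × 408.2 ≈ 879.5975 million.
ΔM = M₂ − M₁ = 879.5975 − 860.9646 = 18.6329 million.

18.6 million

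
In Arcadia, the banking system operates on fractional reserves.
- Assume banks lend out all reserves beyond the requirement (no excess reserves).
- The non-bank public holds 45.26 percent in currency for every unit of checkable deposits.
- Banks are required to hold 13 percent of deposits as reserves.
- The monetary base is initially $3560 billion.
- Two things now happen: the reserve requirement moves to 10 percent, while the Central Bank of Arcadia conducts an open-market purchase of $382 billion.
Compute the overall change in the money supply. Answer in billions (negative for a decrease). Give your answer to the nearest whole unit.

$1486 billion

Before: m₁ = (1 + 0.4526) / (0.13 + 0.4526) ≈ 2.49331, MB₁ = 3560, so M₁ = 2.49331 × 3560 = 8876.1836 billion.
After: m₂ = (1 + 0.4526) / (0.1 + 0.4526) ≈ 2.62866, MB₂ = 3560 + 382 = 3942, so M₂ = 2.62866 × 3942 ≈ 10362.1777 billion.
ΔM = M₂ − M₁ = 10362.1777 − 8876.1836 = 1485.9941 billion.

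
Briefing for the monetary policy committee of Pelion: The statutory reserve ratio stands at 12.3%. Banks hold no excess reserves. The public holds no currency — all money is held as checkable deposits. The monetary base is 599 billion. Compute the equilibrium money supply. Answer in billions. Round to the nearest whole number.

4870 billion

With no currency drain or excess reserves, the money multiplier is m = 1/rr = 1/0.123 ≈ 8.1301.
Money supply M = m × MB = 8.1301 × 599 = 4869.9299 billion.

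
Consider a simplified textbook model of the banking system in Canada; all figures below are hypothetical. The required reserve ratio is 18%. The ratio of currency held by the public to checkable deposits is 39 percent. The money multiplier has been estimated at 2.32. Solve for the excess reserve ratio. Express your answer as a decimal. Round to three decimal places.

Using m = 2.32. Since m = (1 + c)/(c + rr + e), the denominator satisfies c + rr + e = (1 + c)/m = (1 + 0.39) / 2.32 ≈ 0.599138.
With c = 0.39 and rr = 0.18, the excess reserve ratio is 0.599138 − 0.39 − 0.18 = 0.029138.

0.029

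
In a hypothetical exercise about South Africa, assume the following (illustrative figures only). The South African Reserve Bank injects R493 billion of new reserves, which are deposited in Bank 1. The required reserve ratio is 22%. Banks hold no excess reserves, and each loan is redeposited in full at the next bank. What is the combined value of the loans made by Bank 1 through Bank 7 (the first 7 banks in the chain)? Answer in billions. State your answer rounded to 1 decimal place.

Bank i lends (1 − rr)^i of the original deposit: Bank 1 lends 493·0.7800 = 384.5400, Bank 2 lends 493·0.7800² = 299.9412, and so on.
Summing a geometric series: total = 493·[0.7800·(1 − 0.7800^7) / (1 − 0.7800)] ≈ 1440.8789 billion.

R1440.9 billion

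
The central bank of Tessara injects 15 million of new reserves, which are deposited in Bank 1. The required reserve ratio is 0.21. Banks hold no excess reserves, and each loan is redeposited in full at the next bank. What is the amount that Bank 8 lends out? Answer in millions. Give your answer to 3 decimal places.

2.276 million

Each bank lends a fraction (1 − rr) = 0.7900 of the deposit it receives, so Bank 8 receives 15·0.7900^7 and lends 15·0.7900^8 ≈ 2.2757 million.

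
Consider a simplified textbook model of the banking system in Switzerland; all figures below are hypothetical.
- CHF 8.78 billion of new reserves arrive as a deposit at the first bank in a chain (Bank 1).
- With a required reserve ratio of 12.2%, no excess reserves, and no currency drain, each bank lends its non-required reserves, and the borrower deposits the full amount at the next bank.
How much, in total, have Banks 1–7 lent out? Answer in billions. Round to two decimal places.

Bank i lends (1 − rr)^i of the original deposit: Bank 1 lends 8.78·0.8780 ≈ 7.7088, Bank 2 lends 8.78·0.8780² ≈ 6.7684, and so on.
Summing a geometric series: total = 8.78·[0.8780·(1 − 0.8780^7) / (1 − 0.8780)] ≈ 37.7722 billion.

CHF 37.77 billion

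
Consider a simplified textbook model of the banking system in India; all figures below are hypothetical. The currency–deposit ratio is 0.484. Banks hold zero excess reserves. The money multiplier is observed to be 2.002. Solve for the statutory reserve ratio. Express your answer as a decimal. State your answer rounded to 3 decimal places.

Using m = 2.002. Since m = (1 + c)/(c + rr + e), the denominator satisfies c + rr + e = (1 + c)/m = (1 + 0.484) / 2.002 ≈ 0.741259.
With c = 0.484 and e = 0, the statutory reserve ratio is 0.741259 − 0.484 − 0 = 0.257259.

0.257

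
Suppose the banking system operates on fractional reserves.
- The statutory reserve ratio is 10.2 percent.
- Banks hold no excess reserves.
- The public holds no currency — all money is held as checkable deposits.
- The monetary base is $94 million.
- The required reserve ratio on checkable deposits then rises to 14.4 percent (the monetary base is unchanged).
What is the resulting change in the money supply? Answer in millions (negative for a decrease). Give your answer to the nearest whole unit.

Initially m₁ = 1 / (0.102) ≈ 9.8039, so M₁ = 9.8039 × 94 = 921.5666 million.
After the change m₂ = 1 / (0.144) ≈ 6.9444, so M₂ = 6.9444 × 94 = 652.7736 million.
ΔM = M₂ − M₁ = 652.7736 − 921.5666 = -268.793 million.

-269 million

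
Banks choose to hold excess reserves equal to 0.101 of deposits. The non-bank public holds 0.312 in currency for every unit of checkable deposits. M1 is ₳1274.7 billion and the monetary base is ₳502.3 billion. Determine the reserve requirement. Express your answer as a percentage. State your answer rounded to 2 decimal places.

Using m = M/MB = 1274.7/502.3 ≈ 2.537726. Since m = (1 + c)/(c + rr + e), the denominator satisfies c + rr + e = (1 + c)/m = (1 + 0.312) / 2.537726 ≈ 0.516998.
With c = 0.312 and e = 0.101, the reserve requirement is 0.516998 − 0.312 − 0.101 = 0.103998.

10.40%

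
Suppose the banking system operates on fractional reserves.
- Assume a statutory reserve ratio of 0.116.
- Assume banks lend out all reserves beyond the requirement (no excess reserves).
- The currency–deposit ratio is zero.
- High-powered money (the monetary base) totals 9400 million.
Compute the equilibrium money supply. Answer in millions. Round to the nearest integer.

With no currency drain or excess reserves, the money multiplier is m = 1/rr = 1/0.116 ≈ 8.62069.
Money supply M = m × MB = 8.62069 × 9400 = 81034.486 million.

81034 million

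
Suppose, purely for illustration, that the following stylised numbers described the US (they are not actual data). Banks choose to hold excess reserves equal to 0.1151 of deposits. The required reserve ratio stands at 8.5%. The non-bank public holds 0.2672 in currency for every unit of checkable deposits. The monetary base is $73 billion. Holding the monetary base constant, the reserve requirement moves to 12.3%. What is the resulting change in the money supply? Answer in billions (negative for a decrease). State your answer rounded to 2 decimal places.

-14.89 billion

Initially m₁ = (1 + 0.2672) / (0.085 + 0.1151 + 0.2672) ≈ 2.71175, so M₁ = 2.71175 × 73 ≈ 197.9578 billion.
After the change m₂ = (1 + 0.2672) / (0.123 + 0.1151 + 0.2672) ≈ 2.50782, so M₂ = 2.50782 × 73 ≈ 183.0709 billion.
ΔM = M₂ − M₁ = 183.0709 − 197.9578 = -14.8869 billion.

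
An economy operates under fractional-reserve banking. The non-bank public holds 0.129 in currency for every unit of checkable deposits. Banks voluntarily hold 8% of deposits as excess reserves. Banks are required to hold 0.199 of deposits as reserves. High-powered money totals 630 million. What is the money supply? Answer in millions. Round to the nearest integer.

The money multiplier is m = (1 + c) / (rr + e + c) = (1 + 0.129) / (0.199 + 0.08 + 0.129) ≈ 2.7672.
So M = m × MB = 2.7672 × 630 = 1743.336 million.

1743 million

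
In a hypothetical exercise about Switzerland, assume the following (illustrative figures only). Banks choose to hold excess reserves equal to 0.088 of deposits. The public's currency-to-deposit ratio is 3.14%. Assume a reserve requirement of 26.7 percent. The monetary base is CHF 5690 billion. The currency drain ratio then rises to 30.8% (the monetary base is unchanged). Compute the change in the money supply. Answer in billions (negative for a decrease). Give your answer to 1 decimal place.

-3962.5 billion

Initially m₁ = (1 + 0.0314) / (0.267 + 0.088 + 0.0314) ≈ 2.669255, so M₁ = 2.669255 × 5690 ≈ 15188.061 billion.
After the change m₂ = (1 + 0.308) / (0.267 + 0.088 + 0.308) ≈ 1.972851, so M₂ = 1.972851 × 5690 ≈ 11225.5222 billion.
ΔM = M₂ − M₁ = 11225.5222 − 15188.061 = -3962.5388 billion.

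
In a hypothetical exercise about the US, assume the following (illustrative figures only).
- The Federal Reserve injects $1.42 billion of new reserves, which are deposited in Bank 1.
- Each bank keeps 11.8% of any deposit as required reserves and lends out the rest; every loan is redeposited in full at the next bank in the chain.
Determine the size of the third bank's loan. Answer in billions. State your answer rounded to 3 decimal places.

Each bank lends a fraction (1 − rr) = 0.8820 of the deposit it receives, so Bank 3 receives 1.42·0.8820^2 and lends 1.42·0.8820^3 ≈ 0.9743 billion.

$0.974 billion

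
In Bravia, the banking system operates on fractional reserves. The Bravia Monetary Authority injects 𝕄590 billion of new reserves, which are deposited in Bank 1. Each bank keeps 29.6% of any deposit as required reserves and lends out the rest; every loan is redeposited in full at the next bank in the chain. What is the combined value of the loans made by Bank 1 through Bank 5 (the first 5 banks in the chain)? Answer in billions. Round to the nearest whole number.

Bank i lends (1 − rr)^i of the original deposit: Bank 1 lends 590·0.7040 = 415.3600, Bank 2 lends 590·0.7040² ≈ 292.4134, and so on.
Summing a geometric series: total = 590·[0.7040·(1 − 0.7040^5) / (1 − 0.7040)] ≈ 1160.5843 billion.

𝕄1161 billion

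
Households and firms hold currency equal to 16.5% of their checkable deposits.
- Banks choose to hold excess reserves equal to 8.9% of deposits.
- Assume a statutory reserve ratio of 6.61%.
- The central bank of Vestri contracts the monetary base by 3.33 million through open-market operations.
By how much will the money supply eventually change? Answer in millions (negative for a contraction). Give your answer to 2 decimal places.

-12.12 million

The money multiplier is m = (1 + c) / (rr + e + c) = (1 + 0.165) / (0.0661 + 0.089 + 0.165) ≈ 3.6395.
The sale removes 3.33 million of base, so ΔM = m × ΔMB = 3.6395 × (−3.33) ≈ -12.1195 million.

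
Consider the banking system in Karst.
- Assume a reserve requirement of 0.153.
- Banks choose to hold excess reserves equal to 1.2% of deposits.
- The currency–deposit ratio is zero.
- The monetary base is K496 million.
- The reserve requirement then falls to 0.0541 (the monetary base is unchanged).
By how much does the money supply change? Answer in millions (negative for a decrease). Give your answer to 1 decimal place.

Initially m₁ = 1 / (0.153 + 0.012) ≈ 6.06061, so M₁ = 6.06061 × 496 ≈ 3006.0626 million.
After the change m₂ = 1 / (0.0541 + 0.012) ≈ 15.12859, so M₂ = 15.12859 × 496 ≈ 7503.7806 million.
ΔM = M₂ − M₁ = 7503.7806 − 3006.0626 = 4497.718 million.

K4497.7 million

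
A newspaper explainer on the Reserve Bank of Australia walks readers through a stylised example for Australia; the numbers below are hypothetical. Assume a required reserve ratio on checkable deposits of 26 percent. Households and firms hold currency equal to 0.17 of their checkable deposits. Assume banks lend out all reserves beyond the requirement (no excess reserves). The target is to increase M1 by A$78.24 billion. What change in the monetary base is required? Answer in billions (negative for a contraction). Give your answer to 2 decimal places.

The money multiplier is m = (1 + c) / (rr + c) = (1 + 0.17) / (0.26 + 0.17) ≈ 2.72093.
ΔMB = ΔM / m = (+78.24) / 2.72093 ≈ 28.7549 billion.

A$28.75 billion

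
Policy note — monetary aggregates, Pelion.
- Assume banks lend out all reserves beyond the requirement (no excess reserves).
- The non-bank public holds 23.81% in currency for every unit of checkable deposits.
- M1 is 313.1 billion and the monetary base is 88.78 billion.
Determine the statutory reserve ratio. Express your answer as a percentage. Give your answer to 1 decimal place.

Using m = M/MB = 313.1/88.78 ≈ 3.526695. Since m = (1 + c)/(c + rr + e), the denominator satisfies c + rr + e = (1 + c)/m = (1 + 0.2381) / 3.526695 ≈ 0.351065.
With c = 0.2381 and e = 0, the statutory reserve ratio is 0.351065 − 0.2381 − 0 = 0.112965.

11.3%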